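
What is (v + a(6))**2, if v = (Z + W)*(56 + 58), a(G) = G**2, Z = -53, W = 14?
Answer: 19448100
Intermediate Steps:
v = -4446 (v = (-53 + 14)*(56 + 58) = -39*114 = -4446)
(v + a(6))**2 = (-4446 + 6**2)**2 = (-4446 + 36)**2 = (-4410)**2 = 19448100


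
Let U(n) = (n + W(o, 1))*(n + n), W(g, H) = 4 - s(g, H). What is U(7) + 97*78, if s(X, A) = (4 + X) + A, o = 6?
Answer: 7566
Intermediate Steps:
s(X, A) = 4 + A + X
W(g, H) = -H - g (W(g, H) = 4 - (4 + H + g) = 4 + (-4 - H - g) = -H - g)
U(n) = 2*n*(-7 + n) (U(n) = (n + (-1*1 - 1*6))*(n + n) = (n + (-1 - 6))*(2*n) = (n - 7)*(2*n) = (-7 + n)*(2*n) = 2*n*(-7 + n))
U(7) + 97*78 = 2*7*(-7 + 7) + 97*78 = 2*7*0 + 7566 = 0 + 7566 = 7566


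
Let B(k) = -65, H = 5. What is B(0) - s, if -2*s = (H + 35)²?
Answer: 735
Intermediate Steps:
s = -800 (s = -(5 + 35)²/2 = -½*40² = -½*1600 = -800)
B(0) - s = -65 - 1*(-800) = -65 + 800 = 735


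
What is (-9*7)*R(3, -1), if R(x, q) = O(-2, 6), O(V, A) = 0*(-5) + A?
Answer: -378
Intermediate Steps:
O(V, A) = A (O(V, A) = 0 + A = A)
R(x, q) = 6
(-9*7)*R(3, -1) = -9*7*6 = -63*6 = -378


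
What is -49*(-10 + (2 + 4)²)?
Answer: -1274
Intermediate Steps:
-49*(-10 + (2 + 4)²) = -49*(-10 + 6²) = -49*(-10 + 36) = -49*26 = -1274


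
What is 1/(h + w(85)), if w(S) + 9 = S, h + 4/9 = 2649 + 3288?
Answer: 9/54113 ≈ 0.00016632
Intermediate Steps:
h = 53429/9 (h = -4/9 + (2649 + 3288) = -4/9 + 5937 = 53429/9 ≈ 5936.6)
w(S) = -9 + S
1/(h + w(85)) = 1/(53429/9 + (-9 + 85)) = 1/(53429/9 + 76) = 1/(54113/9) = 9/54113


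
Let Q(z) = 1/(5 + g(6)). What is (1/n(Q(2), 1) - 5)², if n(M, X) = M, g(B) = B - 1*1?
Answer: 25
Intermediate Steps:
g(B) = -1 + B (g(B) = B - 1 = -1 + B)
Q(z) = ⅒ (Q(z) = 1/(5 + (-1 + 6)) = 1/(5 + 5) = 1/10 = ⅒)
(1/n(Q(2), 1) - 5)² = (1/(⅒) - 5)² = (10 - 5)² = 5² = 25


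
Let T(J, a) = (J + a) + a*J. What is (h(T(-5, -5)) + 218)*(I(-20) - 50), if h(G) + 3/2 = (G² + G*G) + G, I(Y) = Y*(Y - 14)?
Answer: 429345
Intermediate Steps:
T(J, a) = J + a + J*a (T(J, a) = (J + a) + J*a = J + a + J*a)
I(Y) = Y*(-14 + Y)
h(G) = -3/2 + G + 2*G² (h(G) = -3/2 + ((G² + G*G) + G) = -3/2 + ((G² + G²) + G) = -3/2 + (2*G² + G) = -3/2 + (G + 2*G²) = -3/2 + G + 2*G²)
(h(T(-5, -5)) + 218)*(I(-20) - 50) = ((-3/2 + (-5 - 5 - 5*(-5)) + 2*(-5 - 5 - 5*(-5))²) + 218)*(-20*(-14 - 20) - 50) = ((-3/2 + (-5 - 5 + 25) + 2*(-5 - 5 + 25)²) + 218)*(-20*(-34) - 50) = ((-3/2 + 15 + 2*15²) + 218)*(680 - 50) = ((-3/2 + 15 + 2*225) + 218)*630 = ((-3/2 + 15 + 450) + 218)*630 = (927/2 + 218)*630 = (1363/2)*630 = 429345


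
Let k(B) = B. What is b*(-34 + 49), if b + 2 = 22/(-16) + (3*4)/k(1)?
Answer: 1035/8 ≈ 129.38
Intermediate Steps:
b = 69/8 (b = -2 + (22/(-16) + (3*4)/1) = -2 + (22*(-1/16) + 12*1) = -2 + (-11/8 + 12) = -2 + 85/8 = 69/8 ≈ 8.6250)
b*(-34 + 49) = 69*(-34 + 49)/8 = (69/8)*15 = 1035/8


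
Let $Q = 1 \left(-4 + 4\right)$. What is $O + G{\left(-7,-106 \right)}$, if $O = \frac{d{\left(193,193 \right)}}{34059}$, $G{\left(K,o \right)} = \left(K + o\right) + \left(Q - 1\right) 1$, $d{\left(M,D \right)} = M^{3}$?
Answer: $\frac{3306331}{34059} \approx 97.077$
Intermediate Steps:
$Q = 0$ ($Q = 1 \cdot 0 = 0$)
$G{\left(K,o \right)} = -1 + K + o$ ($G{\left(K,o \right)} = \left(K + o\right) + \left(0 - 1\right) 1 = \left(K + o\right) - 1 = -1 + K + o$)
$O = \frac{7189057}{34059}$ ($O = \frac{193^{3}}{34059} = 7189057 \cdot \frac{1}{34059} = \frac{7189057}{34059} \approx 211.08$)
$O + G{\left(-7,-106 \right)} = \frac{7189057}{34059} - 114 = \frac{3306331}{34059}$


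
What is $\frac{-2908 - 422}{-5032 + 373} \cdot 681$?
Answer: $\frac{755910}{1553} \approx 486.74$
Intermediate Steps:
$\frac{-2908 - 422}{-5032 + 373} \cdot 681 = - \frac{3330}{-4659} \cdot 681 = \left(-3330\right) \left(- \frac{1}{4659}\right) 681 = \frac{1110}{1553} \cdot 681 = \frac{755910}{1553}$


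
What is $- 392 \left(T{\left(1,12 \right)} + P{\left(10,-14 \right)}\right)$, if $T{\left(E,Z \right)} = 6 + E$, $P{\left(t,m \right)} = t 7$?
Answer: $-30184$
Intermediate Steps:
$P{\left(t,m \right)} = 7 t$
$- 392 \left(T{\left(1,12 \right)} + P{\left(10,-14 \right)}\right) = - 392 \left(\left(6 + 1\right) + 7 \cdot 10\right) = - 392 \left(7 + 70\right) = \left(-392\right) 77 = -30184$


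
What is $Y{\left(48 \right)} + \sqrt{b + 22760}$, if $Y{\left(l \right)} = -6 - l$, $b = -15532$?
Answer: $-54 + 2 \sqrt{1807} \approx 31.018$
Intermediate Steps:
$Y{\left(48 \right)} + \sqrt{b + 22760} = \left(-6 - 48\right) + \sqrt{-15532 + 22760} = \left(-6 - 48\right) + \sqrt{7228} = -54 + 2 \sqrt{1807}$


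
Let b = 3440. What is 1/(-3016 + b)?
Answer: 1/424 ≈ 0.0023585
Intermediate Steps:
1/(-3016 + b) = 1/(-3016 + 3440) = 1/424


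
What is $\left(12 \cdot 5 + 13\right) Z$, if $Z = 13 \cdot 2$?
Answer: $1898$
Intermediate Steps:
$Z = 26$
$\left(12 \cdot 5 + 13\right) Z = \left(12 \cdot 5 + 13\right) 26 = \left(60 + 13\right) 26 = 73 \cdot 26 = 1898$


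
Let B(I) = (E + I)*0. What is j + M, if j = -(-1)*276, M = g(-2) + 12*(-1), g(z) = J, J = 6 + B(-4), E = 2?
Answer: 270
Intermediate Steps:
B(I) = 0 (B(I) = (2 + I)*0 = 0)
J = 6 (J = 6 + 0 = 6)
g(z) = 6
M = -6 (M = 6 + 12*(-1) = 6 - 12 = -6)
j = 276 (j = -1*(-276) = 276)
j + M = 276 - 6 = 270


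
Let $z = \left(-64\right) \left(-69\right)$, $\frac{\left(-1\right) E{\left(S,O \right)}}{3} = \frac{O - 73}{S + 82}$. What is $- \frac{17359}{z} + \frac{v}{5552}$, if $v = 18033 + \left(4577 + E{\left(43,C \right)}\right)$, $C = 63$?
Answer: $\frac{5421331}{38308800} \approx 0.14152$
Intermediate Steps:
$E{\left(S,O \right)} = - \frac{3 \left(-73 + O\right)}{82 + S}$ ($E{\left(S,O \right)} = - 3 \frac{O - 73}{S + 82} = - 3 \frac{-73 + O}{82 + S} = - \frac{3 \left(-73 + O\right)}{82 + S}$)
$z = 4416$
$v = \frac{565256}{25}$ ($v = 18033 + \left(4577 + \frac{3 \left(73 - 63\right)}{82 + 43}\right) = 18033 + \left(4577 + \frac{3 \left(73 - 63\right)}{125}\right) = 18033 + \left(4577 + 3 \cdot \frac{1}{125} \cdot 10\right) = 18033 + \left(4577 + \frac{6}{25}\right) = 18033 + \frac{114431}{25} = \frac{565256}{25} \approx 22610.0$)
$- \frac{17359}{z} + \frac{v}{5552} = - \frac{17359}{4416} + \frac{565256}{25 \cdot 5552} = \left(-17359\right) \frac{1}{4416} + \frac{565256}{25} \cdot \frac{1}{5552} = - \frac{17359}{4416} + \frac{70657}{17350} = \frac{5421331}{38308800}$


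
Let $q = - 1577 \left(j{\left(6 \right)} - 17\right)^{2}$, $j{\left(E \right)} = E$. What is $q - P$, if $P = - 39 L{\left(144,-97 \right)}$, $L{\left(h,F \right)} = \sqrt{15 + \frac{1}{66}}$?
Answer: $-190817 + \frac{13 \sqrt{65406}}{22} \approx -1.9067 \cdot 10^{5}$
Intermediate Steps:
$L{\left(h,F \right)} = \frac{\sqrt{65406}}{66}$ ($L{\left(h,F \right)} = \sqrt{15 + \frac{1}{66}} = \sqrt{\frac{991}{66}} = \frac{\sqrt{65406}}{66}$)
$q = -190817$ ($q = - 1577 \left(6 - 17\right)^{2} = - 1577 \left(-11\right)^{2} = \left(-1577\right) 121 = -190817$)
$P = - \frac{13 \sqrt{65406}}{22}$ ($P = - 39 \frac{\sqrt{65406}}{66} = - \frac{13 \sqrt{65406}}{22} \approx -151.12$)
$q - P = -190817 - - \frac{13 \sqrt{65406}}{22} = -190817 + \frac{13 \sqrt{65406}}{22}$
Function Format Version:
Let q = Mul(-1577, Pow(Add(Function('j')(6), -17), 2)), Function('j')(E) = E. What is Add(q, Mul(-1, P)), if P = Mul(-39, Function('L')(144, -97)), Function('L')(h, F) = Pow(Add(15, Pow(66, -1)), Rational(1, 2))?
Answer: Add(-190817, Mul(Rational(13, 22), Pow(65406, Rational(1, 2)))) ≈ -1.9067e+5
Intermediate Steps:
Function('L')(h, F) = Mul(Rational(1, 66), Pow(65406, Rational(1, 2))) (Function('L')(h, F) = Pow(Add(15, Rational(1, 66)), Rational(1, 2)) = Pow(Rational(991, 66), Rational(1, 2)) = Mul(Rational(1, 66), Pow(65406, Rational(1, 2))))
q = -190817 (q = Mul(-1577, Pow(Add(6, -17), 2)) = Mul(-1577, Pow(-11, 2)) = Mul(-1577, 121) = -190817)
P = Mul(Rational(-13, 22), Pow(65406, Rational(1, 2))) (P = Mul(-39, Mul(Rational(1, 66), Pow(65406, Rational(1, 2)))) = Mul(Rational(-13, 22), Pow(65406, Rational(1, 2))) ≈ -151.12)
Add(q, Mul(-1, P)) = Add(-190817, Mul(-1, Mul(Rational(-13, 22), Pow(65406, Rational(1, 2))))) = Add(-190817, Mul(Rational(13, 22), Pow(65406, Rational(1, 2))))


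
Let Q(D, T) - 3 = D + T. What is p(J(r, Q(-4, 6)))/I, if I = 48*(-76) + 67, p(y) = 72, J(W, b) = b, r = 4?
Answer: -72/3581 ≈ -0.020106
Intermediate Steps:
Q(D, T) = 3 + D + T (Q(D, T) = 3 + (D + T) = 3 + D + T)
I = -3581 (I = -3648 + 67 = -3581)
p(J(r, Q(-4, 6)))/I = 72/(-3581) = 72*(-1/3581) = -72/3581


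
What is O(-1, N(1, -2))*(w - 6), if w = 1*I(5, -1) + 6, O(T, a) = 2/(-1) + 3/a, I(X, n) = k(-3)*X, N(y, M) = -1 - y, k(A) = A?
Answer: 105/2 ≈ 52.500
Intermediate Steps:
I(X, n) = -3*X
O(T, a) = -2 + 3/a (O(T, a) = 2*(-1) + 3/a = -2 + 3/a)
w = -9 (w = 1*(-3*5) + 6 = 1*(-15) + 6 = -15 + 6 = -9)
O(-1, N(1, -2))*(w - 6) = (-2 + 3/(-1 - 1*1))*(-9 - 6) = (-2 + 3/(-1 - 1))*(-15) = (-2 + 3/(-2))*(-15) = (-2 + 3*(-½))*(-15) = (-2 - 3/2)*(-15) = -7/2*(-15) = 105/2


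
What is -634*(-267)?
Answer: 169278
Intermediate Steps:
-634*(-267) = -1*(-169278) = 169278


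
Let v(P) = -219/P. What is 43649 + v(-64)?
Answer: 2793755/64 ≈ 43652.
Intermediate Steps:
43649 + v(-64) = 43649 - 219/(-64) = 43649 - 219*(-1/64) = 43649 + 219/64 = 2793755/64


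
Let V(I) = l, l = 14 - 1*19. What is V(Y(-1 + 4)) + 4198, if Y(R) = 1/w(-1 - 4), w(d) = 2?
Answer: 4193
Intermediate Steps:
Y(R) = 1/2
l = -5 (l = 14 - 19 = -5)
V(I) = -5
V(Y(-1 + 4)) + 4198 = -5 + 4198 = 4193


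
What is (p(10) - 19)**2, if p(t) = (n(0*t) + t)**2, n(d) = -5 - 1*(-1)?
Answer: 289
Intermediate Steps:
n(d) = -4 (n(d) = -5 + 1 = -4)
p(t) = (-4 + t)**2
(p(10) - 19)**2 = ((-4 + 10)**2 - 19)**2 = (6**2 - 19)**2 = (36 - 19)**2 = 17**2 = 289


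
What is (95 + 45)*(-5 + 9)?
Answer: 560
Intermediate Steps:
(95 + 45)*(-5 + 9) = 140*4 = 560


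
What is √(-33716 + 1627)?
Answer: I*√32089 ≈ 179.13*I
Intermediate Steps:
√(-33716 + 1627) = √(-32089) = I*√32089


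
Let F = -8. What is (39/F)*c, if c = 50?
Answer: -975/4 ≈ -243.75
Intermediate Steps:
(39/F)*c = (39/(-8))*50 = (39*(-1/8))*50 = -39/8*50 = -975/4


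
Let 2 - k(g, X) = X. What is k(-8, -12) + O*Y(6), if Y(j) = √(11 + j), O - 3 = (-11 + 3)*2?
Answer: 14 - 13*√17 ≈ -39.600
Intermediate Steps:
O = -13 (O = 3 + (-11 + 3)*2 = 3 - 8*2 = 3 - 16 = -13)
k(g, X) = 2 - X
k(-8, -12) + O*Y(6) = (2 - 1*(-12)) - 13*√(11 + 6) = (2 + 12) - 13*√17 = 14 - 13*√17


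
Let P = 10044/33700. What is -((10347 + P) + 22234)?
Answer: -274497436/8425 ≈ -32581.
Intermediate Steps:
P = 2511/8425 (P = 10044*(1/33700) = 2511/8425 ≈ 0.29804)
-((10347 + P) + 22234) = -((10347 + 2511/8425) + 22234) = -(87175986/8425 + 22234) = -1*274497436/8425 = -274497436/8425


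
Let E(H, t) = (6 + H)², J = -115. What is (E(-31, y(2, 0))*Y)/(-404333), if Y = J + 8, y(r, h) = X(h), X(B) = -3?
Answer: 66875/404333 ≈ 0.16540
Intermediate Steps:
y(r, h) = -3
Y = -107 (Y = -115 + 8 = -107)
(E(-31, y(2, 0))*Y)/(-404333) = ((6 - 31)²*(-107))/(-404333) = ((-25)²*(-107))*(-1/404333) = (625*(-107))*(-1/404333) = -66875*(-1/404333) = 66875/404333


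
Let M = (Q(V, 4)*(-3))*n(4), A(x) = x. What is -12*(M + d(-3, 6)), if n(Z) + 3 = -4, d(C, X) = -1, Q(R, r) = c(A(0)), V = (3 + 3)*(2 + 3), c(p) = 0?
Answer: 12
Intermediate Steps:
V = 30 (V = 6*5 = 30)
Q(R, r) = 0
n(Z) = -7 (n(Z) = -3 - 4 = -7)
M = 0 (M = (0*(-3))*(-7) = 0*(-7) = 0)
-12*(M + d(-3, 6)) = -12*(0 - 1) = -12*(-1) = 12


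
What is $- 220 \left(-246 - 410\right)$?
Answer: $144320$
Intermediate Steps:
$- 220 \left(-246 - 410\right) = \left(-220\right) \left(-656\right) = 144320$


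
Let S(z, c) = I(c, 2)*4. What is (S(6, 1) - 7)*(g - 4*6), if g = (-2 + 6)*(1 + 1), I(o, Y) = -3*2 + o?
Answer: 432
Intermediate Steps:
I(o, Y) = -6 + o
S(z, c) = -24 + 4*c (S(z, c) = (-6 + c)*4 = -24 + 4*c)
g = 8 (g = 4*2 = 8)
(S(6, 1) - 7)*(g - 4*6) = ((-24 + 4*1) - 7)*(8 - 4*6) = ((-24 + 4) - 7)*(8 - 24) = (-20 - 7)*(-16) = -27*(-16) = 432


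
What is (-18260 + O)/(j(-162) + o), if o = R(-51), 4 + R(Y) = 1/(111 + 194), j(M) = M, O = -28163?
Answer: 14159015/50629 ≈ 279.66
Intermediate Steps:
R(Y) = -1219/305 (R(Y) = -4 + 1/(111 + 194) = -4 + 1/305 = -1219/305)
o = -1219/305 ≈ -3.9967
(-18260 + O)/(j(-162) + o) = (-18260 - 28163)/(-162 - 1219/305) = -46423/(-50629/305) = -46423*(-305/50629) = 14159015/50629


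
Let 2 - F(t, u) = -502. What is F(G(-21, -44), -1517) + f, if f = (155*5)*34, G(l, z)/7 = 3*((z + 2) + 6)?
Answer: 26854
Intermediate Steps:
G(l, z) = 168 + 21*z (G(l, z) = 7*(3*((z + 2) + 6)) = 7*(3*((2 + z) + 6)) = 7*(3*(8 + z)) = 7*(24 + 3*z) = 168 + 21*z)
F(t, u) = 504 (F(t, u) = 2 - 1*(-502) = 2 + 502 = 504)
f = 26350 (f = 775*34 = 26350)
F(G(-21, -44), -1517) + f = 504 + 26350 = 26854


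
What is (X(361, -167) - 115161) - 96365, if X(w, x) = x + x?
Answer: -211860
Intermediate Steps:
X(w, x) = 2*x
(X(361, -167) - 115161) - 96365 = (2*(-167) - 115161) - 96365 = (-334 - 115161) - 96365 = -115495 - 96365 = -211860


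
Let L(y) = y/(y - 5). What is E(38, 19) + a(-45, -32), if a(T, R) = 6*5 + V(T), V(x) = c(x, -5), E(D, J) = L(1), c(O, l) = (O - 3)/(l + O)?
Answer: 3071/100 ≈ 30.710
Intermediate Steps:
L(y) = y/(-5 + y)
c(O, l) = (-3 + O)/(O + l)
E(D, J) = -¼ (E(D, J) = 1/(-5 + 1) = 1/(-4) = 1*(-¼) = -¼)
V(x) = (-3 + x)/(-5 + x) (V(x) = (-3 + x)/(x - 5) = (-3 + x)/(-5 + x))
a(T, R) = 30 + (-3 + T)/(-5 + T) (a(T, R) = 6*5 + (-3 + T)/(-5 + T) = 30 + (-3 + T)/(-5 + T))
E(38, 19) + a(-45, -32) = -¼ + (-153 + 31*(-45))/(-5 - 45) = -¼ + (-153 - 1395)/(-50) = -¼ - 1/50*(-1548) = -¼ + 774/25 = 3071/100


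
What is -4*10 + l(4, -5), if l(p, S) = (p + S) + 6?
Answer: -35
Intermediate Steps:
l(p, S) = 6 + S + p (l(p, S) = (S + p) + 6 = 6 + S + p)
-4*10 + l(4, -5) = -4*10 + (6 - 5 + 4) = -40 + 5 = -35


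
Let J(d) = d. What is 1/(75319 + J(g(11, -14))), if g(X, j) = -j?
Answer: 1/75333 ≈ 1.3274e-5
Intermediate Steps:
1/(75319 + J(g(11, -14))) = 1/(75319 - 1*(-14)) = 1/(75319 + 14) = 1/75333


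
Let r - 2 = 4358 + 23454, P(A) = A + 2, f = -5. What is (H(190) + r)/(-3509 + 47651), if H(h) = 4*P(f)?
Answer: 13901/22071 ≈ 0.62983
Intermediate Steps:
P(A) = 2 + A
r = 27814 (r = 2 + (4358 + 23454) = 2 + 27812 = 27814)
H(h) = -12 (H(h) = 4*(2 - 5) = 4*(-3) = -12)
(H(190) + r)/(-3509 + 47651) = (-12 + 27814)/(-3509 + 47651) = 27802/44142 = 27802*(1/44142) = 13901/22071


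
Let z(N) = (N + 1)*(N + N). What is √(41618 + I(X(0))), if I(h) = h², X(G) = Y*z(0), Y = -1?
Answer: √41618 ≈ 204.00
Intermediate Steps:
z(N) = 2*N*(1 + N) (z(N) = (1 + N)*(2*N) = 2*N*(1 + N))
X(G) = 0 (X(G) = -2*0*(1 + 0) = -2*0 = -1*0 = 0)
√(41618 + I(X(0))) = √(41618 + 0²) = √(41618 + 0) = √41618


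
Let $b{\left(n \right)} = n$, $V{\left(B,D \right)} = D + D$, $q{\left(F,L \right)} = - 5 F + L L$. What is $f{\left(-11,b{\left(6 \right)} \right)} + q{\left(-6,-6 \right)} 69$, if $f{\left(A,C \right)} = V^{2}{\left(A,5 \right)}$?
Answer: $4654$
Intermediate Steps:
$q{\left(F,L \right)} = L^{2} - 5 F$ ($q{\left(F,L \right)} = - 5 F + L^{2} = L^{2} - 5 F$)
$V{\left(B,D \right)} = 2 D$
$f{\left(A,C \right)} = 100$ ($f{\left(A,C \right)} = \left(2 \cdot 5\right)^{2} = 10^{2} = 100$)
$f{\left(-11,b{\left(6 \right)} \right)} + q{\left(-6,-6 \right)} 69 = 100 + \left(\left(-6\right)^{2} - -30\right) 69 = 100 + \left(36 + 30\right) 69 = 100 + 66 \cdot 69 = 100 + 4554 = 4654$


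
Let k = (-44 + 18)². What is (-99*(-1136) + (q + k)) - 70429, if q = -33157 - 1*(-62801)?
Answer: 72355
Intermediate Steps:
k = 676 (k = (-26)² = 676)
q = 29644 (q = -33157 + 62801 = 29644)
(-99*(-1136) + (q + k)) - 70429 = (-99*(-1136) + (29644 + 676)) - 70429 = (112464 + 30320) - 70429 = 142784 - 70429 = 72355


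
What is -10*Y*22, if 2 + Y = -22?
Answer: 5280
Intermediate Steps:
Y = -24 (Y = -2 - 22 = -24)
-10*Y*22 = -10*(-24)*22 = 240*22 = 5280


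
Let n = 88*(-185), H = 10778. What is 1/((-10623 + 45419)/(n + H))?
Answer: -2751/17398 ≈ -0.15812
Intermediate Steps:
n = -16280
1/((-10623 + 45419)/(n + H)) = 1/((-10623 + 45419)/(-16280 + 10778)) = 1/(34796/(-5502)) = 1/(34796*(-1/5502)) = 1/(-17398/2751) = -2751/17398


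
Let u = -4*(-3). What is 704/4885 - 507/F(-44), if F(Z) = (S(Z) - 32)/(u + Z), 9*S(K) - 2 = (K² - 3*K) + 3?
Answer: 9527264/116263 ≈ 81.946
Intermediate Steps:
u = 12
S(K) = 5/9 - K/3 + K²/9 (S(K) = 2/9 + ((K² - 3*K) + 3)/9 = 2/9 + (3 + K² - 3*K)/9 = 2/9 + (⅓ - K/3 + K²/9) = 5/9 - K/3 + K²/9)
F(Z) = (-283/9 - Z/3 + Z²/9)/(12 + Z) (F(Z) = ((5/9 - Z/3 + Z²/9) - 32)/(12 + Z) = (-283/9 - Z/3 + Z²/9)/(12 + Z))
704/4885 - 507/F(-44) = 704/4885 - 507*9*(12 - 44)/(-283 + (-44)² - 3*(-44)) = 704*(1/4885) - 507*(-288/(-283 + 1936 + 132)) = 704/4885 - 507/((⅑)*(-1/32)*1785) = 704/4885 - 507/(-595/96) = 704/4885 - 507*(-96/595) = 704/4885 + 48672/595 = 9527264/116263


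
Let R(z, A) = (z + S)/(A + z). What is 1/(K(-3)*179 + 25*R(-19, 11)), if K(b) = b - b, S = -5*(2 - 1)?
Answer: 1/75 ≈ 0.013333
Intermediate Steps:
S = -5 (S = -5*1 = -5)
R(z, A) = (-5 + z)/(A + z) (R(z, A) = (z - 5)/(A + z) = (-5 + z)/(A + z))
K(b) = 0
1/(K(-3)*179 + 25*R(-19, 11)) = 1/(0*179 + 25*((-5 - 19)/(11 - 19))) = 1/(0 + 25*(-24/(-8))) = 1/(0 + 25*(-⅛*(-24))) = 1/(0 + 25*3) = 1/(0 + 75) = 1/75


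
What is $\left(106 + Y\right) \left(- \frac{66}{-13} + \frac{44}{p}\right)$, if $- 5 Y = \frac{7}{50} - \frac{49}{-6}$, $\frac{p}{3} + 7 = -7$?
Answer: $\frac{1721588}{4095} \approx 420.41$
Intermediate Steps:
$p = -42$ ($p = -21 + 3 \left(-7\right) = -21 - 21 = -42$)
$Y = - \frac{623}{375}$ ($Y = - \frac{\frac{7}{50} - \frac{49}{-6}}{5} = - \frac{7 \cdot \frac{1}{50} - - \frac{49}{6}}{5} = - \frac{\frac{7}{50} + \frac{49}{6}}{5} = \left(- \frac{1}{5}\right) \frac{623}{75} = - \frac{623}{375} \approx -1.6613$)
$\left(106 + Y\right) \left(- \frac{66}{-13} + \frac{44}{p}\right) = \left(106 - \frac{623}{375}\right) \left(- \frac{66}{-13} + \frac{44}{-42}\right) = \frac{39127 \left(\left(-66\right) \left(- \frac{1}{13}\right) + 44 \left(- \frac{1}{42}\right)\right)}{375} = \frac{39127 \left(\frac{66}{13} - \frac{22}{21}\right)}{375} = \frac{39127}{375} \cdot \frac{1100}{273} = \frac{1721588}{4095}$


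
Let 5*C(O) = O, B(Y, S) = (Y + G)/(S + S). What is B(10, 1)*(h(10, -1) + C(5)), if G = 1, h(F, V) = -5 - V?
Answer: -33/2 ≈ -16.500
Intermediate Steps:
B(Y, S) = (1 + Y)/(2*S) (B(Y, S) = (Y + 1)/(S + S) = (1 + Y)/((2*S)) = (1 + Y)*(1/(2*S)) = (1 + Y)/(2*S))
C(O) = O/5
B(10, 1)*(h(10, -1) + C(5)) = ((½)*(1 + 10)/1)*((-5 - 1*(-1)) + (⅕)*5) = ((½)*1*11)*((-5 + 1) + 1) = 11*(-4 + 1)/2 = (11/2)*(-3) = -33/2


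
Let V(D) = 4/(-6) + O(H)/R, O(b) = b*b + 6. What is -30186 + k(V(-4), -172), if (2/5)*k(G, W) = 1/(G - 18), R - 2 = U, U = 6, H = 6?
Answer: -4859976/161 ≈ -30186.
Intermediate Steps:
R = 8 (R = 2 + 6 = 8)
O(b) = 6 + b² (O(b) = b² + 6 = 6 + b²)
V(D) = 55/12 (V(D) = 4/(-6) + (6 + 6²)/8 = 4*(-⅙) + (6 + 36)*(⅛) = -⅔ + 42*(⅛) = -⅔ + 21/4 = 55/12)
k(G, W) = 5/(2*(-18 + G)) (k(G, W) = 5/(2*(G - 18)) = 5/(2*(-18 + G)))
-30186 + k(V(-4), -172) = -30186 + 5/(2*(-18 + 55/12)) = -30186 + 5/(2*(-161/12)) = -30186 + (5/2)*(-12/161) = -30186 - 30/161 = -4859976/161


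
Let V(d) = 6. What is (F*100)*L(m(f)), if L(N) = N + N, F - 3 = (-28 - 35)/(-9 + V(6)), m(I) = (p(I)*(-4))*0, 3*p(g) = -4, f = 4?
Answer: 0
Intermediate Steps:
p(g) = -4/3 (p(g) = (⅓)*(-4) = -4/3)
m(I) = 0 (m(I) = -4/3*(-4)*0 = (16/3)*0 = 0)
F = 24 (F = 3 + (-28 - 35)/(-9 + 6) = 3 - 63/(-3) = 3 - 63*(-⅓) = 3 + 21 = 24)
L(N) = 2*N
(F*100)*L(m(f)) = (24*100)*(2*0) = 2400*0 = 0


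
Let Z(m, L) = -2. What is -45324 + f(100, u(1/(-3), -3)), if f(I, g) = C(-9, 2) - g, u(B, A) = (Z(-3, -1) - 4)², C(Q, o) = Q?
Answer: -45369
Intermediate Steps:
u(B, A) = 36 (u(B, A) = (-2 - 4)² = (-6)² = 36)
f(I, g) = -9 - g
-45324 + f(100, u(1/(-3), -3)) = -45324 + (-9 - 1*36) = -45324 + (-9 - 36) = -45324 - 45 = -45369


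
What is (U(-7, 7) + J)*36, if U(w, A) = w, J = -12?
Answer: -684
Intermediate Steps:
(U(-7, 7) + J)*36 = (-7 - 12)*36 = -19*36 = -684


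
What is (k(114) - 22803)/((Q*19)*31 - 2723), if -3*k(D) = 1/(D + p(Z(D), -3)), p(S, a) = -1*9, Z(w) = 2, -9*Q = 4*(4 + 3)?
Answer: 7182946/1434965 ≈ 5.0057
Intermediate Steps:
Q = -28/9 (Q = -4*(4 + 3)/9 = -4*7/9 = -1/9*28 = -28/9 ≈ -3.1111)
p(S, a) = -9
k(D) = -1/(3*(-9 + D)) (k(D) = -1/(3*(D - 9)) = -1/(3*(-9 + D)))
(k(114) - 22803)/((Q*19)*31 - 2723) = (-1/(-27 + 3*114) - 22803)/(-28/9*19*31 - 2723) = (-1/(-27 + 342) - 22803)/(-532/9*31 - 2723) = (-1/315 - 22803)/(-16492/9 - 2723) = (-1*1/315 - 22803)/(-40999/9) = (-1/315 - 22803)*(-9/40999) = -7182946/315*(-9/40999) = 7182946/1434965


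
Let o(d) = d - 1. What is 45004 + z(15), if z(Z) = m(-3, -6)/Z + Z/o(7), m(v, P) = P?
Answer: 450061/10 ≈ 45006.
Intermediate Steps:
o(d) = -1 + d
z(Z) = -6/Z + Z/6 (z(Z) = -6/Z + Z/(-1 + 7) = -6/Z + Z/6)
45004 + z(15) = 45004 + (-6/15 + (⅙)*15) = 45004 + (-6*1/15 + 5/2) = 45004 + (-⅖ + 5/2) = 45004 + 21/10 = 450061/10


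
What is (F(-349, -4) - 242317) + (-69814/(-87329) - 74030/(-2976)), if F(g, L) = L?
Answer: -31485199740025/129945552 ≈ -2.4230e+5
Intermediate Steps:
(F(-349, -4) - 242317) + (-69814/(-87329) - 74030/(-2976)) = (-4 - 242317) + (-69814/(-87329) - 74030/(-2976)) = -242321 + (-69814*(-1/87329) - 74030*(-1/2976)) = -242321 + (69814/87329 + 37015/1488) = -242321 + 3336366167/129945552 = -31485199740025/129945552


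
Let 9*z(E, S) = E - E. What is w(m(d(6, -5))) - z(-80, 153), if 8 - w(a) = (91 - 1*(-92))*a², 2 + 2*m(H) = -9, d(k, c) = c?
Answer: -22111/4 ≈ -5527.8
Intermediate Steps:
z(E, S) = 0 (z(E, S) = (E - E)/9 = (⅑)*0 = 0)
m(H) = -11/2 (m(H) = -1 + (½)*(-9) = -1 - 9/2 = -11/2)
w(a) = 8 - 183*a² (w(a) = 8 - (91 - 1*(-92))*a² = 8 - (91 + 92)*a² = 8 - 183*a²)
w(m(d(6, -5))) - z(-80, 153) = (8 - 183*(-11/2)²) - 1*0 = (8 - 183*121/4) + 0 = (8 - 22143/4) + 0 = -22111/4 + 0 = -22111/4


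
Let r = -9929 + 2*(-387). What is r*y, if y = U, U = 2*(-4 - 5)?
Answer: 192654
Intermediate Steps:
U = -18 (U = 2*(-9) = -18)
y = -18
r = -10703 (r = -9929 - 774 = -10703)
r*y = -10703*(-18) = 192654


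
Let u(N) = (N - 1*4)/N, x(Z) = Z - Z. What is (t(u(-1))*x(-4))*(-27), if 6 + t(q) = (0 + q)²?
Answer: 0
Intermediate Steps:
x(Z) = 0
u(N) = (-4 + N)/N (u(N) = (N - 4)/N = (-4 + N)/N)
t(q) = -6 + q² (t(q) = -6 + (0 + q)² = -6 + q²)
(t(u(-1))*x(-4))*(-27) = ((-6 + ((-4 - 1)/(-1))²)*0)*(-27) = ((-6 + (-1*(-5))²)*0)*(-27) = ((-6 + 5²)*0)*(-27) = ((-6 + 25)*0)*(-27) = (19*0)*(-27) = 0*(-27) = 0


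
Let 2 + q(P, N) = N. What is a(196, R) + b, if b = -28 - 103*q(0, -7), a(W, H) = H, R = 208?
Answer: 1107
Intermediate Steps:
q(P, N) = -2 + N
b = 899 (b = -28 - 103*(-2 - 7) = -28 - 103*(-9) = -28 + 927 = 899)
a(196, R) + b = 208 + 899 = 1107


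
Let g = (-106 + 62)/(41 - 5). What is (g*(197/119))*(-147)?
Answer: 15169/51 ≈ 297.43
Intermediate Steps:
g = -11/9 (g = -44/36 = -44*1/36 = -11/9 ≈ -1.2222)
(g*(197/119))*(-147) = -2167/(9*119)*(-147) = -11/9*197/119*(-147) = -2167/1071*(-147) = 15169/51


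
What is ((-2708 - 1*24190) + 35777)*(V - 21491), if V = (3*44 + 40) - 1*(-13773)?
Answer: -67000934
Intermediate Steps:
V = 13945 (V = (132 + 40) + 13773 = 172 + 13773 = 13945)
((-2708 - 1*24190) + 35777)*(V - 21491) = ((-2708 - 1*24190) + 35777)*(13945 - 21491) = ((-2708 - 24190) + 35777)*(-7546) = (-26898 + 35777)*(-7546) = 8879*(-7546) = -67000934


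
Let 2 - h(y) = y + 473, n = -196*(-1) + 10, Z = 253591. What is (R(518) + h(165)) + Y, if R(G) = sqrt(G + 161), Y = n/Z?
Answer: -161283670/253591 + sqrt(679) ≈ -609.94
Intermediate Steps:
n = 206 (n = 196 + 10 = 206)
Y = 206/253591 ≈ 0.00081233
R(G) = sqrt(161 + G)
h(y) = -471 - y (h(y) = 2 - (y + 473) = 2 - (473 + y) = 2 + (-473 - y) = -471 - y)
(R(518) + h(165)) + Y = (sqrt(161 + 518) + (-471 - 1*165)) + 206/253591 = (sqrt(679) + (-471 - 165)) + 206/253591 = (sqrt(679) - 636) + 206/253591 = (-636 + sqrt(679)) + 206/253591 = -161283670/253591 + sqrt(679)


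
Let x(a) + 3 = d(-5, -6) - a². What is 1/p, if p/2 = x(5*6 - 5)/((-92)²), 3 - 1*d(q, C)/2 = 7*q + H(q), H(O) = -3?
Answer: -2116/273 ≈ -7.7509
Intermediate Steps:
d(q, C) = 12 - 14*q (d(q, C) = 6 - 2*(7*q - 3) = 6 - 2*(-3 + 7*q) = 6 + (6 - 14*q) = 12 - 14*q)
x(a) = 79 - a² (x(a) = -3 + ((12 - 14*(-5)) - a²) = -3 + ((12 + 70) - a²) = -3 + (82 - a²) = 79 - a²)
p = -273/2116 (p = 2*((79 - (5*6 - 5)²)/((-92)²)) = 2*((79 - (30 - 5)²)/8464) = 2*((79 - 1*25²)*(1/8464)) = 2*((79 - 1*625)*(1/8464)) = 2*((79 - 625)*(1/8464)) = 2*(-546*1/8464) = 2*(-273/4232) = -273/2116 ≈ -0.12902)
1/p = 1/(-273/2116) = -2116/273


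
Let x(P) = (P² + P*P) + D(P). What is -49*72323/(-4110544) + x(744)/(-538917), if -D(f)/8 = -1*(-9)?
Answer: -880181197547/738414013616 ≈ -1.1920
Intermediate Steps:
D(f) = -72 (D(f) = -(-8)*(-9) = -8*9 = -72)
x(P) = -72 + 2*P² (x(P) = (P² + P*P) - 72 = (P² + P²) - 72 = 2*P² - 72 = -72 + 2*P²)
-49*72323/(-4110544) + x(744)/(-538917) = -49*72323/(-4110544) + (-72 + 2*744²)/(-538917) = -3543827*(-1/4110544) + (-72 + 2*553536)*(-1/538917) = 3543827/4110544 + (-72 + 1107072)*(-1/538917) = 3543827/4110544 + 1107000*(-1/538917) = 3543827/4110544 - 369000/179639 = -880181197547/738414013616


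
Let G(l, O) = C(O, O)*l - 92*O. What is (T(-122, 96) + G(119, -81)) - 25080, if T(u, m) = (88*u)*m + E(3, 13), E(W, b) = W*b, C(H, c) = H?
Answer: -1057884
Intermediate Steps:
T(u, m) = 39 + 88*m*u (T(u, m) = (88*u)*m + 3*13 = 88*m*u + 39 = 39 + 88*m*u)
G(l, O) = -92*O + O*l (G(l, O) = O*l - 92*O = -92*O + O*l)
(T(-122, 96) + G(119, -81)) - 25080 = ((39 + 88*96*(-122)) - 81*(-92 + 119)) - 25080 = ((39 - 1030656) - 81*27) - 25080 = (-1030617 - 2187) - 25080 = -1032804 - 25080 = -1057884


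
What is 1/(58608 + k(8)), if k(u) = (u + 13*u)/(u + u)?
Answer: 1/58615 ≈ 1.7060e-5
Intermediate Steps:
k(u) = 7 (k(u) = (14*u)/((2*u)) = (14*u)*(1/(2*u)) = 7)
1/(58608 + k(8)) = 1/(58608 + 7) = 1/58615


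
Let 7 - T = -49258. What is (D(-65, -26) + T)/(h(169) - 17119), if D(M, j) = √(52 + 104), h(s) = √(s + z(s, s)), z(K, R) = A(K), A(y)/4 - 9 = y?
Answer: -(49265 + 2*√39)/(17119 - √881) ≈ -2.8835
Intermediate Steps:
A(y) = 36 + 4*y
T = 49265 (T = 7 - 1*(-49258) = 7 + 49258 = 49265)
z(K, R) = 36 + 4*K
h(s) = √(36 + 5*s) (h(s) = √(s + (36 + 4*s)) = √(36 + 5*s))
D(M, j) = 2*√39 (D(M, j) = √156 = 2*√39)
(D(-65, -26) + T)/(h(169) - 17119) = (2*√39 + 49265)/(√(36 + 5*169) - 17119) = (49265 + 2*√39)/(√(36 + 845) - 17119) = (49265 + 2*√39)/(√881 - 17119) = (49265 + 2*√39)/(-17119 + √881)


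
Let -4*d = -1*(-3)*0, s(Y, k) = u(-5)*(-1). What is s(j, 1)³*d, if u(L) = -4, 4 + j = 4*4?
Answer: 0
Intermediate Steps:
j = 12 (j = -4 + 4*4 = -4 + 16 = 12)
s(Y, k) = 4 (s(Y, k) = -4*(-1) = 4)
d = 0 (d = -(-1*(-3))*0/4 = -3*0/4 = -¼*0 = 0)
s(j, 1)³*d = 4³*0 = 64*0 = 0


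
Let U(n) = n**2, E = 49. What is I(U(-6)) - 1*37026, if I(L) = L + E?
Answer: -36941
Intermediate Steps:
I(L) = 49 + L (I(L) = L + 49 = 49 + L)
I(U(-6)) - 1*37026 = (49 + (-6)**2) - 1*37026 = (49 + 36) - 37026 = 85 - 37026 = -36941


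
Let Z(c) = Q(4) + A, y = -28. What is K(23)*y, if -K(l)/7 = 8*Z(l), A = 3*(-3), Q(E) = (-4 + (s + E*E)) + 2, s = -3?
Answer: 3136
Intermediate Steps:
Q(E) = -5 + E² (Q(E) = (-4 + (-3 + E*E)) + 2 = (-4 + (-3 + E²)) + 2 = (-7 + E²) + 2 = -5 + E²)
A = -9
Z(c) = 2 (Z(c) = (-5 + 4²) - 9 = (-5 + 16) - 9 = 11 - 9 = 2)
K(l) = -112 (K(l) = -56*2 = -7*16 = -112)
K(23)*y = -112*(-28) = 3136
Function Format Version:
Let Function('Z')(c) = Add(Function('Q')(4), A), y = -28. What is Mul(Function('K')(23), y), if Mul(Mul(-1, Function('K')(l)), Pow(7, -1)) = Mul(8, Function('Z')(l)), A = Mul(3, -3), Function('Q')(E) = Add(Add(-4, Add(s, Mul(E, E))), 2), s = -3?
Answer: 3136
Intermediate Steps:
Function('Q')(E) = Add(-5, Pow(E, 2)) (Function('Q')(E) = Add(Add(-4, Add(-3, Mul(E, E))), 2) = Add(Add(-4, Add(-3, Pow(E, 2))), 2) = Add(Add(-7, Pow(E, 2)), 2) = Add(-5, Pow(E, 2)))
A = -9
Function('Z')(c) = 2 (Function('Z')(c) = Add(Add(-5, Pow(4, 2)), -9) = Add(Add(-5, 16), -9) = Add(11, -9) = 2)
Function('K')(l) = -112 (Function('K')(l) = Mul(-7, Mul(8, 2)) = Mul(-7, 16) = -112)
Mul(Function('K')(23), y) = Mul(-112, -28) = 3136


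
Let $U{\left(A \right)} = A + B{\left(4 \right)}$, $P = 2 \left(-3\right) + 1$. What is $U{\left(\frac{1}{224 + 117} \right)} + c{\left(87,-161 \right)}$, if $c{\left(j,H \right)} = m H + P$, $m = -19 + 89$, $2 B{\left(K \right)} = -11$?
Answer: $- \frac{7693299}{682} \approx -11281.0$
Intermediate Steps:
$B{\left(K \right)} = - \frac{11}{2}$ ($B{\left(K \right)} = \frac{1}{2} \left(-11\right) = - \frac{11}{2}$)
$m = 70$
$P = -5$ ($P = -6 + 1 = -5$)
$U{\left(A \right)} = - \frac{11}{2} + A$ ($U{\left(A \right)} = A - \frac{11}{2} = - \frac{11}{2} + A$)
$c{\left(j,H \right)} = -5 + 70 H$ ($c{\left(j,H \right)} = 70 H - 5 = -5 + 70 H$)
$U{\left(\frac{1}{224 + 117} \right)} + c{\left(87,-161 \right)} = \left(- \frac{11}{2} + \frac{1}{224 + 117}\right) + \left(-5 + 70 \left(-161\right)\right) = \left(- \frac{11}{2} + \frac{1}{341}\right) - 11275 = - \frac{3749}{682} - 11275 = - \frac{7693299}{682}$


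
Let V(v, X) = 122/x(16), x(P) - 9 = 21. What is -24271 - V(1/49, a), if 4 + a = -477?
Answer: -364126/15 ≈ -24275.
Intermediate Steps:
a = -481 (a = -4 - 477 = -481)
x(P) = 30 (x(P) = 9 + 21 = 30)
V(v, X) = 61/15 (V(v, X) = 122/30 = 122*(1/30) = 61/15)
-24271 - V(1/49, a) = -24271 - 1*61/15 = -24271 - 61/15 = -364126/15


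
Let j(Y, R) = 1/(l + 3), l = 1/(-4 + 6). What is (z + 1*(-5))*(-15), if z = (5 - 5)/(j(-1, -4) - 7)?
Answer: 75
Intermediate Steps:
l = ½ (l = 1/2 = ½ ≈ 0.50000)
j(Y, R) = 2/7 (j(Y, R) = 1/(½ + 3) = 1/(7/2) = 2/7)
z = 0 (z = (5 - 5)/(2/7 - 7) = 0/(-47/7) = 0*(-7/47) = 0)
(z + 1*(-5))*(-15) = (0 + 1*(-5))*(-15) = (0 - 5)*(-15) = -5*(-15) = 75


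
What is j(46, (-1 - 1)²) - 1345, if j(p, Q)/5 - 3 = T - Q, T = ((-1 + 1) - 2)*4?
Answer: -1390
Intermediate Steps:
T = -8 (T = (0 - 2)*4 = -2*4 = -8)
j(p, Q) = -25 - 5*Q (j(p, Q) = 15 + 5*(-8 - Q) = 15 + (-40 - 5*Q) = -25 - 5*Q)
j(46, (-1 - 1)²) - 1345 = (-25 - 5*(-1 - 1)²) - 1345 = (-25 - 5*(-2)²) - 1345 = (-25 - 5*4) - 1345 = (-25 - 20) - 1345 = -45 - 1345 = -1390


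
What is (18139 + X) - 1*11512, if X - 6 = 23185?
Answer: 29818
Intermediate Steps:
X = 23191 (X = 6 + 23185 = 23191)
(18139 + X) - 1*11512 = (18139 + 23191) - 1*11512 = 41330 - 11512 = 29818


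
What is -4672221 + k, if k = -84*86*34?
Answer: -4917837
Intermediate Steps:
k = -245616 (k = -7224*34 = -245616)
-4672221 + k = -4672221 - 245616 = -4917837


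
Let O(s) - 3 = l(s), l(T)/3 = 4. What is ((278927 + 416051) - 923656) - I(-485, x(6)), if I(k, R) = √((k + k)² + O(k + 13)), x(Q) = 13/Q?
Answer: -228678 - √940915 ≈ -2.2965e+5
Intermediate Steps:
l(T) = 12 (l(T) = 3*4 = 12)
O(s) = 15 (O(s) = 3 + 12 = 15)
I(k, R) = √(15 + 4*k²) (I(k, R) = √((k + k)² + 15) = √((2*k)² + 15) = √(4*k² + 15) = √(15 + 4*k²))
((278927 + 416051) - 923656) - I(-485, x(6)) = ((278927 + 416051) - 923656) - √(15 + 4*(-485)²) = (694978 - 923656) - √(15 + 4*235225) = -228678 - √(15 + 940900) = -228678 - √940915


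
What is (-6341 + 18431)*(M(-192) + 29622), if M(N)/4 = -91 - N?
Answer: 363014340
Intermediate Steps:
M(N) = -364 - 4*N (M(N) = 4*(-91 - N) = -364 - 4*N)
(-6341 + 18431)*(M(-192) + 29622) = (-6341 + 18431)*((-364 - 4*(-192)) + 29622) = 12090*((-364 + 768) + 29622) = 12090*(404 + 29622) = 12090*30026 = 363014340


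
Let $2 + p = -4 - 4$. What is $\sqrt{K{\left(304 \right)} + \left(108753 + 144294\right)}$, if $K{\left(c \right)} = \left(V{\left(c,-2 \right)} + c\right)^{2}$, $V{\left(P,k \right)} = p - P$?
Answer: $\sqrt{253147} \approx 503.14$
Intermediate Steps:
$p = -10$ ($p = -2 - 8 = -10$)
$V{\left(P,k \right)} = -10 - P$
$K{\left(c \right)} = 100$ ($K{\left(c \right)} = \left(\left(-10 - c\right) + c\right)^{2} = \left(-10\right)^{2} = 100$)
$\sqrt{K{\left(304 \right)} + \left(108753 + 144294\right)} = \sqrt{100 + \left(108753 + 144294\right)} = \sqrt{100 + 253047} = \sqrt{253147}$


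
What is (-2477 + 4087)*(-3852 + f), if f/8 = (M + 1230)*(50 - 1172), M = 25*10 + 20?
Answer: -21683241720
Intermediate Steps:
M = 270 (M = 250 + 20 = 270)
f = -13464000 (f = 8*((270 + 1230)*(50 - 1172)) = 8*(1500*(-1122)) = 8*(-1683000) = -13464000)
(-2477 + 4087)*(-3852 + f) = (-2477 + 4087)*(-3852 - 13464000) = 1610*(-13467852) = -21683241720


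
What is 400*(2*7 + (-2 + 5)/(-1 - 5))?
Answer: 5400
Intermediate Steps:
400*(2*7 + (-2 + 5)/(-1 - 5)) = 400*(14 + 3/(-6)) = 400*(14 + 3*(-1/6)) = 400*(14 - 1/2) = 400*(27/2) = 5400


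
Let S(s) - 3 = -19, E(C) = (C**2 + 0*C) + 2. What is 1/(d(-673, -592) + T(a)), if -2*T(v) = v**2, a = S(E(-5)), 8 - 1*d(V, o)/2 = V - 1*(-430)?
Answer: 1/374 ≈ 0.0026738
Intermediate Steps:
E(C) = 2 + C**2 (E(C) = (C**2 + 0) + 2 = C**2 + 2 = 2 + C**2)
S(s) = -16 (S(s) = 3 - 19 = -16)
d(V, o) = -844 - 2*V (d(V, o) = 16 - 2*(V - 1*(-430)) = 16 - 2*(V + 430) = 16 - 2*(430 + V) = 16 + (-860 - 2*V) = -844 - 2*V)
a = -16
T(v) = -v**2/2
1/(d(-673, -592) + T(a)) = 1/((-844 - 2*(-673)) - 1/2*(-16)**2) = 1/((-844 + 1346) - 1/2*256) = 1/(502 - 128) = 1/374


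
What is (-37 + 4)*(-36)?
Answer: 1188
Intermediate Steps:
(-37 + 4)*(-36) = -33*(-36) = 1188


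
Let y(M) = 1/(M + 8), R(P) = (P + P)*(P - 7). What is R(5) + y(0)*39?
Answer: -121/8 ≈ -15.125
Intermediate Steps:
R(P) = 2*P*(-7 + P) (R(P) = (2*P)*(-7 + P) = 2*P*(-7 + P))
y(M) = 1/(8 + M)
R(5) + y(0)*39 = 2*5*(-7 + 5) + 39/(8 + 0) = 2*5*(-2) + 39/8 = -20 + (⅛)*39 = -20 + 39/8 = -121/8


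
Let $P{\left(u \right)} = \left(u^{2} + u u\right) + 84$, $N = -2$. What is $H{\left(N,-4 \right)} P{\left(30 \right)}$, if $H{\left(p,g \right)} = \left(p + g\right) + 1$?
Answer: $-9420$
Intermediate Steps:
$H{\left(p,g \right)} = 1 + g + p$ ($H{\left(p,g \right)} = \left(g + p\right) + 1 = 1 + g + p$)
$P{\left(u \right)} = 84 + 2 u^{2}$ ($P{\left(u \right)} = \left(u^{2} + u^{2}\right) + 84 = 2 u^{2} + 84 = 84 + 2 u^{2}$)
$H{\left(N,-4 \right)} P{\left(30 \right)} = \left(1 - 4 - 2\right) \left(84 + 2 \cdot 30^{2}\right) = - 5 \left(84 + 2 \cdot 900\right) = - 5 \left(84 + 1800\right) = \left(-5\right) 1884 = -9420$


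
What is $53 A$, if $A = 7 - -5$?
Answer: $636$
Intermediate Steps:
$A = 12$ ($A = 7 + 5 = 12$)
$53 A = 53 \cdot 12 = 636$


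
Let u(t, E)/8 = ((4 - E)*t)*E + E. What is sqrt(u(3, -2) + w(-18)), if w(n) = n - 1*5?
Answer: I*sqrt(327) ≈ 18.083*I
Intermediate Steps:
u(t, E) = 8*E + 8*E*t*(4 - E) (u(t, E) = 8*(((4 - E)*t)*E + E) = 8*((t*(4 - E))*E + E) = 8*(E*t*(4 - E) + E) = 8*(E + E*t*(4 - E)) = 8*E + 8*E*t*(4 - E))
w(n) = -5 + n (w(n) = n - 5 = -5 + n)
sqrt(u(3, -2) + w(-18)) = sqrt(8*(-2)*(1 + 4*3 - 1*(-2)*3) + (-5 - 18)) = sqrt(8*(-2)*(1 + 12 + 6) - 23) = sqrt(8*(-2)*19 - 23) = sqrt(-304 - 23) = sqrt(-327) = I*sqrt(327)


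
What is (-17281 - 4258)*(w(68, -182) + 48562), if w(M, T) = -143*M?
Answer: -836531682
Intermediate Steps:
(-17281 - 4258)*(w(68, -182) + 48562) = (-17281 - 4258)*(-143*68 + 48562) = -21539*(-9724 + 48562) = -21539*38838 = -836531682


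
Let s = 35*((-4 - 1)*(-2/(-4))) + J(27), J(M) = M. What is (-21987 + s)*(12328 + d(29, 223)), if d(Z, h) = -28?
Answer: -271184250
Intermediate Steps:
s = -121/2 (s = 35*((-4 - 1)*(-2/(-4))) + 27 = 35*(-(-10)*(-1)/4) + 27 = 35*(-5*1/2) + 27 = 35*(-5/2) + 27 = -175/2 + 27 = -121/2 ≈ -60.500)
(-21987 + s)*(12328 + d(29, 223)) = (-21987 - 121/2)*(12328 - 28) = -44095/2*12300 = -271184250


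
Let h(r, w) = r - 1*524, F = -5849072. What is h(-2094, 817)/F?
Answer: 1309/2924536 ≈ 0.00044759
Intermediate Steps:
h(r, w) = -524 + r (h(r, w) = r - 524 = -524 + r)
h(-2094, 817)/F = (-524 - 2094)/(-5849072) = -2618*(-1/5849072) = 1309/2924536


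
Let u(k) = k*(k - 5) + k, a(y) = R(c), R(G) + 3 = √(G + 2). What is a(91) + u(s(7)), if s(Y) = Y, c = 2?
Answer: 20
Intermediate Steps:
R(G) = -3 + √(2 + G) (R(G) = -3 + √(G + 2) = -3 + √(2 + G))
a(y) = -1 (a(y) = -3 + √(2 + 2) = -3 + √4 = -3 + 2 = -1)
u(k) = k + k*(-5 + k) (u(k) = k*(-5 + k) + k = k + k*(-5 + k))
a(91) + u(s(7)) = -1 + 7*(-4 + 7) = -1 + 7*3 = -1 + 21 = 20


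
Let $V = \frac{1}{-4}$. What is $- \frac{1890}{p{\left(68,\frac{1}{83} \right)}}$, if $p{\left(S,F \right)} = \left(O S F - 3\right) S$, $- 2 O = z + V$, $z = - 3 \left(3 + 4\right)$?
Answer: $- \frac{78435}{16099} \approx -4.872$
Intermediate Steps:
$z = -21$ ($z = \left(-3\right) 7 = -21$)
$V = - \frac{1}{4} \approx -0.25$
$O = \frac{85}{8}$ ($O = - \frac{-21 - \frac{1}{4}}{2} = \left(- \frac{1}{2}\right) \left(- \frac{85}{4}\right) = \frac{85}{8} \approx 10.625$)
$p{\left(S,F \right)} = S \left(-3 + \frac{85 F S}{8}\right)$ ($p{\left(S,F \right)} = \left(\frac{85 S}{8} F - 3\right) S = \left(\frac{85 F S}{8} - 3\right) S = \left(-3 + \frac{85 F S}{8}\right) S = S \left(-3 + \frac{85 F S}{8}\right)$)
$- \frac{1890}{p{\left(68,\frac{1}{83} \right)}} = - \frac{1890}{\frac{1}{8} \cdot 68 \left(-24 + 85 \cdot \frac{1}{83} \cdot 68\right)} = - \frac{1890}{\frac{1}{8} \cdot 68 \left(-24 + \frac{5780}{83}\right)} = - \frac{1890}{\frac{1}{8} \cdot 68 \cdot \frac{3788}{83}} = - \frac{1890}{\frac{32198}{83}} = \left(-1890\right) \frac{83}{32198} = - \frac{78435}{16099}$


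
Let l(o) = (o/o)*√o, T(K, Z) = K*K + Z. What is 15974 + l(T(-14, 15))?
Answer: 15974 + √211 ≈ 15989.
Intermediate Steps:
T(K, Z) = Z + K² (T(K, Z) = K² + Z = Z + K²)
l(o) = √o (l(o) = 1*√o = √o)
15974 + l(T(-14, 15)) = 15974 + √(15 + (-14)²) = 15974 + √(15 + 196) = 15974 + √211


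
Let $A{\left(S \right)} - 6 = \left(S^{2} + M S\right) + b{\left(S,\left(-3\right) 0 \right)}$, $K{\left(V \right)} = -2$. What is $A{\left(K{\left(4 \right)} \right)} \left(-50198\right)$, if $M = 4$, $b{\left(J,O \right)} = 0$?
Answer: $-100396$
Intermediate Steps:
$A{\left(S \right)} = 6 + S^{2} + 4 S$ ($A{\left(S \right)} = 6 + \left(\left(S^{2} + 4 S\right) + 0\right) = 6 + \left(S^{2} + 4 S\right) = 6 + S^{2} + 4 S$)
$A{\left(K{\left(4 \right)} \right)} \left(-50198\right) = \left(6 + \left(-2\right)^{2} + 4 \left(-2\right)\right) \left(-50198\right) = \left(6 + 4 - 8\right) \left(-50198\right) = 2 \left(-50198\right) = -100396$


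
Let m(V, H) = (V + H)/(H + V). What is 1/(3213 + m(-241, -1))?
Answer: 1/3214 ≈ 0.00031114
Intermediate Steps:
m(V, H) = 1 (m(V, H) = (H + V)/(H + V) = 1)
1/(3213 + m(-241, -1)) = 1/(3213 + 1) = 1/3214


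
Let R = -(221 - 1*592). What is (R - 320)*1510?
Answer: 77010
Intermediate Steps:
R = 371 (R = -(221 - 592) = -1*(-371) = 371)
(R - 320)*1510 = (371 - 320)*1510 = 51*1510 = 77010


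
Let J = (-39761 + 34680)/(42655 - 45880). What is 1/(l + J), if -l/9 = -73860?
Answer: 3225/2143791581 ≈ 1.5043e-6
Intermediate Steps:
l = 664740 (l = -9*(-73860) = 664740)
J = 5081/3225 (J = -5081/(-3225) = -5081*(-1/3225) = 5081/3225 ≈ 1.5755)
1/(l + J) = 1/(664740 + 5081/3225) = 1/(2143791581/3225) = 3225/2143791581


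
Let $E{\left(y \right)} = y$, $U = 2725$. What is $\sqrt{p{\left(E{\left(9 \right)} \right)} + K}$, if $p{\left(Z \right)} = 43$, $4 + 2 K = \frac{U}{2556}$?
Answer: $\frac{7 \sqrt{615286}}{852} \approx 6.4446$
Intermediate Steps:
$K = - \frac{7499}{5112}$ ($K = -2 + \frac{2725 \cdot \frac{1}{2556}}{2} = -2 + \frac{1}{2} \cdot \frac{2725}{2556} = -2 + \frac{2725}{5112} = - \frac{7499}{5112} \approx -1.4669$)
$\sqrt{p{\left(E{\left(9 \right)} \right)} + K} = \sqrt{43 - \frac{7499}{5112}} = \sqrt{\frac{212317}{5112}} = \frac{7 \sqrt{615286}}{852}$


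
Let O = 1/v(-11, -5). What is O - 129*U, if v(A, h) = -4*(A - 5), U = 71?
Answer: -586175/64 ≈ -9159.0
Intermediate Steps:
v(A, h) = 20 - 4*A (v(A, h) = -4*(-5 + A) = 20 - 4*A)
O = 1/64 (O = 1/(20 - 4*(-11)) = 1/(20 + 44) = 1/64 ≈ 0.015625)
O - 129*U = 1/64 - 129*71 = 1/64 - 9159 = -586175/64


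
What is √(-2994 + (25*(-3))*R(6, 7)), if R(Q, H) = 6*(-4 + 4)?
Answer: I*√2994 ≈ 54.717*I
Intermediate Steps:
R(Q, H) = 0 (R(Q, H) = 6*0 = 0)
√(-2994 + (25*(-3))*R(6, 7)) = √(-2994 + (25*(-3))*0) = √(-2994 - 75*0) = √(-2994 + 0) = √(-2994) = I*√2994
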